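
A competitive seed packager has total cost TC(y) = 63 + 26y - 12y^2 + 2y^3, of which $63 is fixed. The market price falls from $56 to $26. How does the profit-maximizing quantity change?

MC = 26 - 24y + 6y^2; the shutdown threshold is min AVC = $8 (at y = 3).
At P = $56 ≥ min AVC, set P = MC on the rising branch: y = 5.
At P = $26 ≥ min AVC, set P = MC: y = 4. The firm stays open but cuts output.

Output falls from 5 to 4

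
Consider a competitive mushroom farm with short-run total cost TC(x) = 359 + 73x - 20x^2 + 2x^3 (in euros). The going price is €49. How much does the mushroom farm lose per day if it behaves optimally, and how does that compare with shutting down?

Profit = -€215 at x = 6

AVC = 73 - 20x + 2x^2; min AVC = €23 at x = 5. Since P = €49 ≥ min AVC, the firm produces.
With MC = 73 - 40x + 6x^2, P = MC on the upward-sloping part at x* = 6.
TR = 49·6 = 294. TC = 359 + 150 = 509. Profit = 294 − 509 = -€215.
That loss of €215 beats the €359 the firm would lose by shutting down; producing recovers €144 of fixed cost.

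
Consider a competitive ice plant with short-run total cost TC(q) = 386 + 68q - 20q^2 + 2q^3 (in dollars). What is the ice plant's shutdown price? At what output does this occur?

Short-run supply begins at min AVC. From VC = 68q - 20q^2 + 2q^3, AVC = 68 - 20q + 2q^2.
At the minimum of AVC, MC = AVC. MC = 68 - 40q + 6q^2; setting MC = AVC gives 4q^2 - 20q = 0, so q = 5. min AVC = 18.
For P < $18 the firm produces nothing.

$18 per unit, at q = 5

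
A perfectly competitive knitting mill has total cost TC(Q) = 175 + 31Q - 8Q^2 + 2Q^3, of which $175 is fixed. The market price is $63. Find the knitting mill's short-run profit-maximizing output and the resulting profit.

AVC = 31 - 8Q + 2Q^2; min AVC = $23 at Q = 2. Since P = $63 ≥ min AVC, the firm produces.
MC = 31 - 16Q + 6Q^2. Setting P = MC and taking the root on the rising branch gives Q* = 4.
TR = 63·4 = 252. TC = 175 + 124 = 299. Profit = 252 − 299 = -$47.
Shutting down would mean losing the fixed cost of $175, so operating at a loss of $47 is better by $128.

Profit = -$47 at Q = 4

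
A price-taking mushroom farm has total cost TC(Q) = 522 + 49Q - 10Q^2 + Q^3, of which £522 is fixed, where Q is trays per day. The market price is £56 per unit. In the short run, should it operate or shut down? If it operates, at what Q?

Produce at Q = 7

From TC, MC = TC'(Q) = 49 - 20Q + 3Q^2 and AVC = VC/Q = 49 - 10Q + Q^2.
AVC is minimized where dAVC/dQ = -10 + 2Q = 0, at Q = 5; min AVC = 49 - 10·5 + 5^2 = £24.
P = £56 exceeds min AVC = £24, so the firm stays open.
P = MC gives -7 - 20Q + 3Q^2 = 0, with roots -1/3 and 7. Take the larger (rising MC): Q* = 7.
Check: AVC at Q = 7 is £28 ≤ P, so revenue covers variable cost.
Profit = P·Q − TC = 56·7 − 718 = -£326, a loss, but smaller than the £522 fixed cost the firm would lose by shutting down.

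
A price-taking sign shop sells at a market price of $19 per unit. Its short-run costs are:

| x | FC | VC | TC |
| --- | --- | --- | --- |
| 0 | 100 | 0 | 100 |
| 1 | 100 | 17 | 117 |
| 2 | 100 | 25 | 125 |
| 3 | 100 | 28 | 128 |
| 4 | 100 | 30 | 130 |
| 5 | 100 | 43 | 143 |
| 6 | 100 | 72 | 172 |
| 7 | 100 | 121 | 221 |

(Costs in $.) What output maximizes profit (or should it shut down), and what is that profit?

x = 5; profit = -$48

Tabulate TR − TC: x=0: -100; x=1: -98; x=2: -87; x=3: -71; x=4: -54; x=5: -48; x=6: -58; x=7: -88.
Profit is maximized at x = 5. AVC there is 43/5 = $8.60 ≤ P, so producing beats shutting down (which would give -$100).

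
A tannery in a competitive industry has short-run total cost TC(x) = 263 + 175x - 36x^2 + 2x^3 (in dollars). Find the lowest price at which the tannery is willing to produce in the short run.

$13 per unit

The firm shuts down when price falls below the minimum of average variable cost. AVC = VC/x = 175 - 36x + 2x^2.
dAVC/dx = -36 + 4x = 0 gives x = 9. min AVC = 175 - 36·9 + 2·9^2 = 13.
For P < $13 the firm produces nothing.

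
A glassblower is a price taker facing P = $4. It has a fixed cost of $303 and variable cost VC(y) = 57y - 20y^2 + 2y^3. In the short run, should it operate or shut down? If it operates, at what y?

Shut down

From TC, MC = TC'(y) = 57 - 40y + 6y^2 and AVC = VC/y = 57 - 20y + 2y^2.
AVC is minimized where dAVC/dy = -20 + 4y = 0, at y = 5; min AVC = 57 - 20·5 + 2·5^2 = $7.
Since P = $4 < min AVC = $7, price fails to cover variable cost at any output.
Shutting down limits the loss to fixed cost, $303.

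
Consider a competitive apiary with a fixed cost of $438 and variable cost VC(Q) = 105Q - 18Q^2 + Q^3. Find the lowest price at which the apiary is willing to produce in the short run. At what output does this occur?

$24 per unit, at Q = 9

Short-run supply begins at min AVC. From VC = 105Q - 18Q^2 + Q^3, AVC = 105 - 18Q + Q^2.
dAVC/dQ = -18 + 2Q = 0 gives Q = 9. min AVC = 105 - 18·9 + 9^2 = 24.
For P < $24 the firm produces nothing.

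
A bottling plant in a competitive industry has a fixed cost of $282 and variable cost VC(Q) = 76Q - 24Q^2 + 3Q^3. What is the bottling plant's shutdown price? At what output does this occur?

The firm shuts down when price falls below the minimum of average variable cost. AVC = VC/Q = 76 - 24Q + 3Q^2.
At the minimum of AVC, MC = AVC. MC = 76 - 48Q + 9Q^2; setting MC = AVC gives 6Q^2 - 24Q = 0, so Q = 4. min AVC = 28.
So the shutdown price is $28.

$28 per unit, at Q = 4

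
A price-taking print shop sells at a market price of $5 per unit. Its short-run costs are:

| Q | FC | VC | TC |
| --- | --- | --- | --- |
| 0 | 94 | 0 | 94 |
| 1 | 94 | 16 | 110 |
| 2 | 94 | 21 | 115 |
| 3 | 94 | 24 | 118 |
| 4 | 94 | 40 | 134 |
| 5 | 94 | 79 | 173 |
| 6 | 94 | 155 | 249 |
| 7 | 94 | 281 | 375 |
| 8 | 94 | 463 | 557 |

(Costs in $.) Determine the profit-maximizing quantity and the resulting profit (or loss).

Tabulate TR − TC: Q=0: -94; Q=1: -105; Q=2: -105; Q=3: -103; Q=4: -114; Q=5: -148; Q=6: -219; Q=7: -340; Q=8: -517.
Profit is highest at Q = 0. Equivalently, the lowest AVC in the table is 24/3 ≈ $8 at Q = 3, and P = $5 falls below it — price never covers variable cost, so the firm shuts down and loses only its fixed cost.

Q = 0 (shut down); profit = -$94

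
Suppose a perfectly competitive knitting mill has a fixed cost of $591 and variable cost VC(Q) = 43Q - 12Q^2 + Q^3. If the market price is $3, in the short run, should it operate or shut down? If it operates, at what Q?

Strip out fixed cost: VC = 43Q - 12Q^2 + Q^3. Then AVC = 43 - 12Q + Q^2 and MC = 43 - 24Q + 3Q^2.
AVC is minimized where dAVC/dQ = -12 + 2Q = 0, at Q = 6; min AVC = 43 - 12·6 + 6^2 = $7.
With P < min AVC ($3 < $7), every unit sold adds to the loss.
Shutting down limits the loss to fixed cost, $591.

Shut down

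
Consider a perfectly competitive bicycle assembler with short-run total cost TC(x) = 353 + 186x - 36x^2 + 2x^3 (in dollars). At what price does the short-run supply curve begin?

Short-run supply begins at min AVC. From VC = 186x - 36x^2 + 2x^3, AVC = 186 - 36x + 2x^2.
At the minimum of AVC, MC = AVC. MC = 186 - 72x + 6x^2; setting MC = AVC gives 4x^2 - 36x = 0, so x = 9. min AVC = 24.
The firm shuts down for any P below $24.

$24 per unit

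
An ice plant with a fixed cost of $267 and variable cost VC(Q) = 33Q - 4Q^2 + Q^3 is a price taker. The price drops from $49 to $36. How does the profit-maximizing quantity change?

Output falls from 4 to 3

AVC = 33 - 4Q + Q^2, minimized at Q = 2 where min AVC = $29. MC = 33 - 8Q + 3Q^2.
With P = $49 above the shutdown price, P = MC gives Q = 4.
At P = $36 ≥ min AVC, set P = MC: Q = 3. The firm stays open but cuts output.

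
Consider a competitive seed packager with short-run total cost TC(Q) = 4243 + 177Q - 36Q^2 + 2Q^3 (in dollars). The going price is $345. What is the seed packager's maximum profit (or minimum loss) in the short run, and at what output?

AVC = 177 - 36Q + 2Q^2; min AVC = $15 at Q = 9. Since P = $345 ≥ min AVC, the firm produces.
With MC = 177 - 72Q + 6Q^2, P = MC on the upward-sloping part at Q* = 14.
TR = 345·14 = 4830. TC = 4243 + 910 = 5153. Profit = 4830 − 5153 = -$323.
That loss of $323 beats the $4243 the firm would lose by shutting down; producing recovers $3920 of fixed cost.

Profit = -$323 at Q = 14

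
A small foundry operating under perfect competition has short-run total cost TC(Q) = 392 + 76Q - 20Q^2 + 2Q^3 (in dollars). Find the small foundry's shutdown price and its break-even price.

Shutdown price = $26; break-even price = $90

AVC = 76 - 20Q + 2Q^2; minimized at Q = 5, giving min AVC = $26. That is the shutdown price.
ATC = 392/Q + 76 - 20Q + 2Q^2. Setting dATC/dQ = −392/Q^2 − 20 + 4Q = 0 gives Q = 7 (since 4·7^3 − 20·7^2 = 392).
min ATC = 392/7 + 76 − 20·7 + 2·7^2 = $90. That is the break-even price.
For $26 ≤ P < $90 the firm produces at a loss; below $26 it shuts down.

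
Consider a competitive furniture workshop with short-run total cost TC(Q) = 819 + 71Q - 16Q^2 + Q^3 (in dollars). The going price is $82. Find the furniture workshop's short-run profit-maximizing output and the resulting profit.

AVC = 71 - 16Q + Q^2; min AVC = $7 at Q = 8. Since P = $82 ≥ min AVC, the firm produces.
With MC = 71 - 32Q + 3Q^2, P = MC on the upward-sloping part at Q* = 11.
TR = 82·11 = 902. TC = 819 + 176 = 995. Profit = 902 − 995 = -$93.
Shutting down would mean losing the fixed cost of $819, so operating at a loss of $93 is better by $726.

Profit = -$93 at Q = 11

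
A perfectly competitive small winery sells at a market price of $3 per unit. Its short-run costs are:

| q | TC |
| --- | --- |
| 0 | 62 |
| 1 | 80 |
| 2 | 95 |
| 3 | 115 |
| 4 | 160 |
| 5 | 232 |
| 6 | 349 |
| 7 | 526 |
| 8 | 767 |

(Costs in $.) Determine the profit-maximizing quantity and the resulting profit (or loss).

Compute π = P·q − TC at each output: q=0: -62; q=1: -77; q=2: -89; q=3: -106; q=4: -148; q=5: -217; q=6: -331; q=7: -505; q=8: -743.
Profit is highest at q = 0. Equivalently, the lowest AVC in the table is 33/2 ≈ $16.50 at q = 2, and P = $3 falls below it — price never covers variable cost, so the firm shuts down and loses only its fixed cost.

q = 0 (shut down); profit = -$62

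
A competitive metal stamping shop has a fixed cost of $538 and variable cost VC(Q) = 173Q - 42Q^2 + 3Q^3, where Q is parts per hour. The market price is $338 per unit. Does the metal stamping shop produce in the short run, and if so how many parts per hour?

Variable cost is VC = 173Q - 42Q^2 + 3Q^3, so AVC = VC/Q = 173 - 42Q + 3Q^2 and MC = dTC/dQ = 173 - 84Q + 9Q^2.
AVC is minimized where dAVC/dQ = -42 + 6Q = 0, at Q = 7; min AVC = 173 - 42·7 + 3·7^2 = $26.
Since P = $338 ≥ min AVC = $26, price covers variable cost and the firm should produce.
P = MC gives -165 - 84Q + 9Q^2 = 0, with roots -5/3 and 11. Take the larger (rising MC): Q* = 11.
Check: AVC at Q = 11 is $74 ≤ P, so revenue covers variable cost.
Profit = P·Q − TC = 338·11 − 1352 = $2366.

Produce at Q = 11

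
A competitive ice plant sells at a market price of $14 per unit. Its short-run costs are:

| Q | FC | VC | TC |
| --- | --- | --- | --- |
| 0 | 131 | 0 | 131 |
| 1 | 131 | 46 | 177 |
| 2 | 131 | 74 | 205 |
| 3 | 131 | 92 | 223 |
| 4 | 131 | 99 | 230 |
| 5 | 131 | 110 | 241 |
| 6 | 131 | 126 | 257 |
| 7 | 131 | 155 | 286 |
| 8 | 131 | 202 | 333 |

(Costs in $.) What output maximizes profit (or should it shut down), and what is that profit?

Q = 0 (shut down); profit = -$131

Profit at each row (π = 14Q − TC): Q=0: -131; Q=1: -163; Q=2: -177; Q=3: -181; Q=4: -174; Q=5: -171; Q=6: -173; Q=7: -188; Q=8: -221.
Profit is highest at Q = 0. Equivalently, the lowest AVC in the table is 126/6 ≈ $21 at Q = 6, and P = $14 falls below it — price never covers variable cost, so the firm shuts down and loses only its fixed cost.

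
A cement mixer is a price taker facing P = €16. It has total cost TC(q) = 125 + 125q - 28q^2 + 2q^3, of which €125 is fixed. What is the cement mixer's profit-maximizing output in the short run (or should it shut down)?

Variable cost is VC = 125q - 28q^2 + 2q^3, so AVC = VC/q = 125 - 28q + 2q^2 and MC = dTC/dq = 125 - 56q + 6q^2.
AVC hits its minimum where MC = AVC, at q = 7, giving min AVC = 125 - 28·7 + 2·7^2 = €27.
With P < min AVC (€16 < €27), every unit sold adds to the loss.
The firm minimizes its loss by shutting down and losing only its fixed cost of €125.

Shut down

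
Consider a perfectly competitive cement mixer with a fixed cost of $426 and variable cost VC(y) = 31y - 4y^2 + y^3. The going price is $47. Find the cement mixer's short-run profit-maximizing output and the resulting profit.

AVC = 31 - 4y + y^2 has its minimum $27 at y = 2; price $47 clears that bar, so the firm operates.
With MC = 31 - 8y + 3y^2, P = MC on the upward-sloping part at y* = 4.
TR = 47·4 = 188. TC = 426 + 124 = 550. Profit = 188 − 550 = -$362.
Shutting down would mean losing the fixed cost of $426, so operating at a loss of $362 is better by $64.

Profit = -$362 at y = 4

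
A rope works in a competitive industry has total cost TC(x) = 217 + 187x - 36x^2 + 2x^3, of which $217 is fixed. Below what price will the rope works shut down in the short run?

$25 per unit

The shutdown price is the minimum of AVC. VC = 187x - 36x^2 + 2x^3, so AVC = 187 - 36x + 2x^2.
dAVC/dx = -36 + 4x = 0 gives x = 9. min AVC = 187 - 36·9 + 2·9^2 = 25.
For P < $25 the firm produces nothing.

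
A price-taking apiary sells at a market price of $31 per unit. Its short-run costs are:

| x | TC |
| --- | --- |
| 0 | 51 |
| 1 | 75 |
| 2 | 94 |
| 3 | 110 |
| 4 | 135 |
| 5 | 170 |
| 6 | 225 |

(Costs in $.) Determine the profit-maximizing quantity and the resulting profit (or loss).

Compute π = P·x − TC at each output: x=0: -51; x=1: -44; x=2: -32; x=3: -17; x=4: -11; x=5: -15; x=6: -39.
Profit is maximized at x = 4. AVC there is 84/4 = $21 ≤ P, so producing beats shutting down (which would give -$51).

x = 4; profit = -$11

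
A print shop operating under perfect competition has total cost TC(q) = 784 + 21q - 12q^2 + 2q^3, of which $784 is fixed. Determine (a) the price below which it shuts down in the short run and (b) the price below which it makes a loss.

Shutdown price = min AVC. AVC = 21 - 12q + 2q^2, with vertex at q = 3 and minimum $3.
ATC = 784/q + 21 - 12q + 2q^2. Setting dATC/dq = −784/q^2 − 12 + 4q = 0 gives q = 7 (since 4·7^3 − 12·7^2 = 784).
min ATC = 784/7 + 21 − 12·7 + 2·7^2 = $147. That is the break-even price.
For $3 ≤ P < $147 the firm produces at a loss; below $3 it shuts down.

Shutdown price = $3; break-even price = $147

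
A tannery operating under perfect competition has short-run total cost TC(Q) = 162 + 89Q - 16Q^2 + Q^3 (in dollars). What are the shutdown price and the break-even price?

Shutdown price = $25; break-even price = $44

Shutdown price = min AVC. AVC = 89 - 16Q + Q^2, with vertex at Q = 8 and minimum $25.
ATC = 162/Q + 89 - 16Q + Q^2. Setting dATC/dQ = −162/Q^2 − 16 + 2Q = 0 gives Q = 9 (since 2·9^3 − 16·9^2 = 162).
min ATC = 162/9 + 89 − 16·9 + 9^2 = $44. That is the break-even price.
For $25 ≤ P < $44 the firm produces at a loss; below $25 it shuts down.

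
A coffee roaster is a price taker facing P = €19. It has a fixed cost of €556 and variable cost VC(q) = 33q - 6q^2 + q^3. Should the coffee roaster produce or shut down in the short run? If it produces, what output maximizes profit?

Strip out fixed cost: VC = 33q - 6q^2 + q^3. Then AVC = 33 - 6q + q^2 and MC = 33 - 12q + 3q^2.
AVC is minimized where dAVC/dq = -6 + 2q = 0, at q = 3; min AVC = 33 - 6·3 + 3^2 = €24.
P = €19 lies below min AVC = €24; no output level covers variable cost.
Best response: produce nothing and absorb the €556 fixed cost.

Shut down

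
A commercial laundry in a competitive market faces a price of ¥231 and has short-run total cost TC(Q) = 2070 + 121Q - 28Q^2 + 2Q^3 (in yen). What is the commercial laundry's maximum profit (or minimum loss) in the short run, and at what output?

AVC = 121 - 28Q + 2Q^2 has its minimum ¥23 at Q = 7; price ¥231 clears that bar, so the firm operates.
With MC = 121 - 56Q + 6Q^2, P = MC on the upward-sloping part at Q* = 11.
TR = 231·11 = 2541. TC = 2070 + 605 = 2675. Profit = 2541 − 2675 = -¥134.
Shutting down would mean losing the fixed cost of ¥2070, so operating at a loss of ¥134 is better by ¥1936.

Profit = -¥134 at Q = 11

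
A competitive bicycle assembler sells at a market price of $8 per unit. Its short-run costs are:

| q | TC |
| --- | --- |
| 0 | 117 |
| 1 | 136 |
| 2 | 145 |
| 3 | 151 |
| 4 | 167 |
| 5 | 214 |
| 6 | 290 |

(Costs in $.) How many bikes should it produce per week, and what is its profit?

q = 0 (shut down); profit = -$117

Tabulate TR − TC: q=0: -117; q=1: -128; q=2: -129; q=3: -127; q=4: -135; q=5: -174; q=6: -242.
Profit is highest at q = 0. Equivalently, the lowest AVC in the table is 34/3 ≈ $11.33 at q = 3, and P = $8 falls below it — price never covers variable cost, so the firm shuts down and loses only its fixed cost.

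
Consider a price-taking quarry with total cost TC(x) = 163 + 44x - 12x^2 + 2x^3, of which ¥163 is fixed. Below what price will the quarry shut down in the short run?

The firm shuts down when price falls below the minimum of average variable cost. AVC = VC/x = 44 - 12x + 2x^2.
dAVC/dx = -12 + 4x = 0 gives x = 3. min AVC = 44 - 12·3 + 2·3^2 = 26.
For P < ¥26 the firm produces nothing.

¥26 per unit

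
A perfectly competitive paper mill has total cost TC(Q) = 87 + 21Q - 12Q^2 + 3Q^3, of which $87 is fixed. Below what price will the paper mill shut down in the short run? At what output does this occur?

The firm shuts down when price falls below the minimum of average variable cost. AVC = VC/Q = 21 - 12Q + 3Q^2.
dAVC/dQ = -12 + 6Q = 0 gives Q = 2. min AVC = 21 - 12·2 + 3·2^2 = 9.
For P < $9 the firm produces nothing.

$9 per unit, at Q = 2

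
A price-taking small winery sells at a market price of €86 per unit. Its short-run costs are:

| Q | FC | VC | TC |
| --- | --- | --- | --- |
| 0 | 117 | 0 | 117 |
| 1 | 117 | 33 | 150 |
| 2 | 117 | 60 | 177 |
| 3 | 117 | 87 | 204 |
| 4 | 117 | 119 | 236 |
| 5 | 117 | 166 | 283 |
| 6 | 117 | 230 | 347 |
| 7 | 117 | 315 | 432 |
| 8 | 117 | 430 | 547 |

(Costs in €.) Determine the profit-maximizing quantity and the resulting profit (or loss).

Profit at each row (π = 86Q − TC): Q=0: -117; Q=1: -64; Q=2: -5; Q=3: 54; Q=4: 108; Q=5: 147; Q=6: 169; Q=7: 170; Q=8: 141.
Profit is maximized at Q = 7. AVC there is 315/7 = €45 ≤ P, so producing beats shutting down (which would give -€117).

Q = 7; profit = €170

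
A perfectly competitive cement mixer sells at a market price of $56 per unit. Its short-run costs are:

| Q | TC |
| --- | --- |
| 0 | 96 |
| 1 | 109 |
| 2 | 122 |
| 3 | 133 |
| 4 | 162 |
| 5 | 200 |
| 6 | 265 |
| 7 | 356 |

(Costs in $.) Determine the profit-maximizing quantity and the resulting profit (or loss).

Profit at each row (π = 56Q − TC): Q=0: -96; Q=1: -53; Q=2: -10; Q=3: 35; Q=4: 62; Q=5: 80; Q=6: 71; Q=7: 36.
Profit is maximized at Q = 5. AVC there is 104/5 = $20.80 ≤ P, so producing beats shutting down (which would give -$96).

Q = 5; profit = $80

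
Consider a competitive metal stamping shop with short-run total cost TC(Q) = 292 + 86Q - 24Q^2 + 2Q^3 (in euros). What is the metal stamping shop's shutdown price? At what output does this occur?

€14 per unit, at Q = 6

The shutdown price is the minimum of AVC. VC = 86Q - 24Q^2 + 2Q^3, so AVC = 86 - 24Q + 2Q^2.
dAVC/dQ = -24 + 4Q = 0 gives Q = 6. min AVC = 86 - 24·6 + 2·6^2 = 14.
So the shutdown price is €14.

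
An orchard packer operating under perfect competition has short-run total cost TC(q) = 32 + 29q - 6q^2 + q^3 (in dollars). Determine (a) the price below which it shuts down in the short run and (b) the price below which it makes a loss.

AVC = 29 - 6q + q^2; minimized at q = 3, giving min AVC = $20. That is the shutdown price.
ATC = 32/q + 29 - 6q + q^2. Setting dATC/dq = −32/q^2 − 6 + 2q = 0 gives q = 4 (since 2·4^3 − 6·4^2 = 32).
min ATC = 32/4 + 29 − 6·4 + 4^2 = $29. That is the break-even price.
Between these two prices the firm operates at a loss; above $29 it earns a profit.

Shutdown price = $20; break-even price = $29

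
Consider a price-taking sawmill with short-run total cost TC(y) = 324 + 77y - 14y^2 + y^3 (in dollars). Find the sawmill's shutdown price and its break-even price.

AVC = 77 - 14y + y^2; minimized at y = 7, giving min AVC = $28. That is the shutdown price.
ATC = 324/y + 77 - 14y + y^2. Setting dATC/dy = −324/y^2 − 14 + 2y = 0 gives y = 9 (since 2·9^3 − 14·9^2 = 324).
min ATC = 324/9 + 77 − 14·9 + 9^2 = $68. That is the break-even price.
Between these two prices the firm operates at a loss; above $68 it earns a profit.

Shutdown price = $28; break-even price = $68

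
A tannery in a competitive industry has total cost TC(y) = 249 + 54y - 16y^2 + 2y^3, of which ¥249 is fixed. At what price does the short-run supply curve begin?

The shutdown price is the minimum of AVC. VC = 54y - 16y^2 + 2y^3, so AVC = 54 - 16y + 2y^2.
dAVC/dy = -16 + 4y = 0 gives y = 4. min AVC = 54 - 16·4 + 2·4^2 = 22.
So the shutdown price is ¥22.

¥22 per unit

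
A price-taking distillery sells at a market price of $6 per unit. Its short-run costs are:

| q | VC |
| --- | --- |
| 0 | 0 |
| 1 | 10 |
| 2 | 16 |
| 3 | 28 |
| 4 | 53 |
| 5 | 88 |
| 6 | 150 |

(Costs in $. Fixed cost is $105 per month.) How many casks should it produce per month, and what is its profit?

q = 0 (shut down); profit = -$105

Tabulate TR − TC: q=0: -105; q=1: -109; q=2: -109; q=3: -115; q=4: -134; q=5: -163; q=6: -219.
Profit is highest at q = 0. Equivalently, the lowest AVC in the table is 16/2 ≈ $8 at q = 2, and P = $6 falls below it — price never covers variable cost, so the firm shuts down and loses only its fixed cost.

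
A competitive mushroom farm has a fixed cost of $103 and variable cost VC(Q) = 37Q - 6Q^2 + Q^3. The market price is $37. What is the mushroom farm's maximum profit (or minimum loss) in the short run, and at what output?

Profit = -$71 at Q = 4

AVC = 37 - 6Q + Q^2; min AVC = $28 at Q = 3. Since P = $37 ≥ min AVC, the firm produces.
With MC = 37 - 12Q + 3Q^2, P = MC on the upward-sloping part at Q* = 4.
TR = 37·4 = 148. TC = 103 + 116 = 219. Profit = 148 − 219 = -$71.
That loss of $71 beats the $103 the firm would lose by shutting down; producing recovers $32 of fixed cost.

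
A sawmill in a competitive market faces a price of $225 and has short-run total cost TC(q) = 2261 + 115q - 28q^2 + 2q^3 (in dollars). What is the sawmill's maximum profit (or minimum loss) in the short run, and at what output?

AVC = 115 - 28q + 2q^2 has its minimum $17 at q = 7; price $225 clears that bar, so the firm operates.
With MC = 115 - 56q + 6q^2, P = MC on the upward-sloping part at q* = 11.
TR = 225·11 = 2475. TC = 2261 + 539 = 2800. Profit = 2475 − 2800 = -$325.
Shutting down would mean losing the fixed cost of $2261, so operating at a loss of $325 is better by $1936.

Profit = -$325 at q = 11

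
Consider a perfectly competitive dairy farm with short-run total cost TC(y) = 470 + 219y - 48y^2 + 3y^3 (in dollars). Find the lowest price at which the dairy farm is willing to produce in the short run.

$27 per unit

The shutdown price is the minimum of AVC. VC = 219y - 48y^2 + 3y^3, so AVC = 219 - 48y + 3y^2.
At the minimum of AVC, MC = AVC. MC = 219 - 96y + 9y^2; setting MC = AVC gives 6y^2 - 48y = 0, so y = 8. min AVC = 27.
So the shutdown price is $27.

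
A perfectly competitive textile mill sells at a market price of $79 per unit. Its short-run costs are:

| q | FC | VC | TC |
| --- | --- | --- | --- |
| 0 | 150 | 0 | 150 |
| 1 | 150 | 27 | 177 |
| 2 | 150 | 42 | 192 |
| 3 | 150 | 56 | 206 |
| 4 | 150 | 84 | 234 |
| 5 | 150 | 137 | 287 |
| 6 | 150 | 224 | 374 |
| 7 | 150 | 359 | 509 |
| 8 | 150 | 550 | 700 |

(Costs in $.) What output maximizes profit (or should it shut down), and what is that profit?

Profit at each row (π = 79q − TC): q=0: -150; q=1: -98; q=2: -34; q=3: 31; q=4: 82; q=5: 108; q=6: 100; q=7: 44; q=8: -68.
Profit is maximized at q = 5. AVC there is 137/5 = $27.40 ≤ P, so producing beats shutting down (which would give -$150).

q = 5; profit = $108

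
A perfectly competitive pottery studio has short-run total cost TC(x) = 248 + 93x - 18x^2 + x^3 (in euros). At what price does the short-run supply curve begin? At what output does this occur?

€12 per unit, at x = 9

The shutdown price is the minimum of AVC. VC = 93x - 18x^2 + x^3, so AVC = 93 - 18x + x^2.
At the minimum of AVC, MC = AVC. MC = 93 - 36x + 3x^2; setting MC = AVC gives 2x^2 - 18x = 0, so x = 9. min AVC = 12.
So the shutdown price is €12.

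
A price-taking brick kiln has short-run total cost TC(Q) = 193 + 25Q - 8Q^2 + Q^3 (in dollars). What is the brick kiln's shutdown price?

$9 per unit

Short-run supply begins at min AVC. From VC = 25Q - 8Q^2 + Q^3, AVC = 25 - 8Q + Q^2.
At the minimum of AVC, MC = AVC. MC = 25 - 16Q + 3Q^2; setting MC = AVC gives 2Q^2 - 8Q = 0, so Q = 4. min AVC = 9.
For P < $9 the firm produces nothing.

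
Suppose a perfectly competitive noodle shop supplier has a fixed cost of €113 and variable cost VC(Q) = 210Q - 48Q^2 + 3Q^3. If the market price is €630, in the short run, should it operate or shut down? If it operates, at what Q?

Variable cost is VC = 210Q - 48Q^2 + 3Q^3, so AVC = VC/Q = 210 - 48Q + 3Q^2 and MC = dTC/dQ = 210 - 96Q + 9Q^2.
AVC hits its minimum where MC = AVC, at Q = 8, giving min AVC = 210 - 48·8 + 3·8^2 = €18.
Because €630 ≥ €18, revenue can cover variable cost; the firm operates.
Solving P = MC: -420 - 96Q + 9Q^2 = 0 ⇒ Q = -10/3 or 14. On the upward-sloping branch, Q* = 14.
Check: AVC at Q = 14 is €126 ≤ P, so revenue covers variable cost.
Profit = P·Q − TC = 630·14 − 1877 = €6943.

Produce at Q = 14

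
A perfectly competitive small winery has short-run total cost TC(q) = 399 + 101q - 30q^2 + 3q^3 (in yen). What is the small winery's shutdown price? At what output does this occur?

The shutdown price is the minimum of AVC. VC = 101q - 30q^2 + 3q^3, so AVC = 101 - 30q + 3q^2.
At the minimum of AVC, MC = AVC. MC = 101 - 60q + 9q^2; setting MC = AVC gives 6q^2 - 30q = 0, so q = 5. min AVC = 26.
For P < ¥26 the firm produces nothing.

¥26 per unit, at q = 5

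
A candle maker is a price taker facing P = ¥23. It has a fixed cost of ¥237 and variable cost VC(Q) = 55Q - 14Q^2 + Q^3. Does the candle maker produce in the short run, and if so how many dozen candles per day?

Variable cost is VC = 55Q - 14Q^2 + Q^3, so AVC = VC/Q = 55 - 14Q + Q^2 and MC = dTC/dQ = 55 - 28Q + 3Q^2.
AVC is minimized where dAVC/dQ = -14 + 2Q = 0, at Q = 7; min AVC = 55 - 14·7 + 7^2 = ¥6.
Because ¥23 ≥ ¥6, revenue can cover variable cost; the firm operates.
Set P = MC: 23 = 55 - 28Q + 3Q^2 → 32 - 28Q + 3Q^2 = 0. The roots are Q = 4/3 and Q = 8; the profit-maximizing output is on the rising part of MC, so Q* = 8.
Check: AVC at Q = 8 is ¥7 ≤ P, so revenue covers variable cost.
Profit = P·Q − TC = 23·8 − 293 = -¥109, a loss, but smaller than the ¥237 fixed cost the firm would lose by shutting down.

Produce at Q = 8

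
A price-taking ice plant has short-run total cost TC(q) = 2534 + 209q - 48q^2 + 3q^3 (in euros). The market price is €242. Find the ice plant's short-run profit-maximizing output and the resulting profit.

AVC = 209 - 48q + 3q^2 has its minimum €17 at q = 8; price €242 clears that bar, so the firm operates.
With MC = 209 - 96q + 9q^2, P = MC on the upward-sloping part at q* = 11.
TR = 242·11 = 2662. TC = 2534 + 484 = 3018. Profit = 2662 − 3018 = -€356.
By producing, the firm covers all variable cost plus €2178 of fixed cost; shutting down would lose the full €2534.

Profit = -€356 at q = 11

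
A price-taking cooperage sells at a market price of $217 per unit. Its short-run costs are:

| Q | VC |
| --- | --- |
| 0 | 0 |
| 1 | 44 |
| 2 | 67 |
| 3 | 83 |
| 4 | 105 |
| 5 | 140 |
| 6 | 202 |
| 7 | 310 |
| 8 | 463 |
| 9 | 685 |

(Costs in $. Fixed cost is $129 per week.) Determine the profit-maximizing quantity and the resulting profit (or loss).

Q = 8; profit = $1144

Profit at each row (π = 217Q − TC): Q=0: -129; Q=1: 44; Q=2: 238; Q=3: 439; Q=4: 634; Q=5: 816; Q=6: 971; Q=7: 1080; Q=8: 1144; Q=9: 1139.
Profit is maximized at Q = 8. AVC there is 463/8 = $57.88 ≤ P, so producing beats shutting down (which would give -$129).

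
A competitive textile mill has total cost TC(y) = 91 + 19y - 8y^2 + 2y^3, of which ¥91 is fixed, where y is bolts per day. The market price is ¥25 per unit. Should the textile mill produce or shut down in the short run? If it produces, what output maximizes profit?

Produce at y = 3

From TC, MC = TC'(y) = 19 - 16y + 6y^2 and AVC = VC/y = 19 - 8y + 2y^2.
The AVC parabola has its vertex at y = 8/4 = 2, where AVC = 19 - 8·2 + 2·2^2 = ¥11.
P = ¥25 exceeds min AVC = ¥11, so the firm stays open.
Solving P = MC: -6 - 16y + 6y^2 = 0 ⇒ y = -1/3 or 3. On the upward-sloping branch, y* = 3.
Check: AVC at y = 3 is ¥13 ≤ P, so revenue covers variable cost.
Profit = P·y − TC = 25·3 − 130 = -¥55, a loss, but smaller than the ¥91 fixed cost the firm would lose by shutting down.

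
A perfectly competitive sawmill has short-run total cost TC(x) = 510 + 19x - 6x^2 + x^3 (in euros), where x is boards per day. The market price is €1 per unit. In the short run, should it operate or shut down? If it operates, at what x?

Shut down

Strip out fixed cost: VC = 19x - 6x^2 + x^3. Then AVC = 19 - 6x + x^2 and MC = 19 - 12x + 3x^2.
The AVC parabola has its vertex at x = 6/2 = 3, where AVC = 19 - 6·3 + 3^2 = €10.
With P < min AVC (€1 < €10), every unit sold adds to the loss.
Best response: produce nothing and absorb the €510 fixed cost.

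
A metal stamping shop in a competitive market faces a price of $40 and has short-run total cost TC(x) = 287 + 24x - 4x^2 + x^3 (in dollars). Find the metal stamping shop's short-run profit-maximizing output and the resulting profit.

Profit = -$223 at x = 4

AVC = 24 - 4x + x^2 has its minimum $20 at x = 2; price $40 clears that bar, so the firm operates.
With MC = 24 - 8x + 3x^2, P = MC on the upward-sloping part at x* = 4.
TR = 40·4 = 160. TC = 287 + 96 = 383. Profit = 160 − 383 = -$223.
Shutting down would mean losing the fixed cost of $287, so operating at a loss of $223 is better by $64.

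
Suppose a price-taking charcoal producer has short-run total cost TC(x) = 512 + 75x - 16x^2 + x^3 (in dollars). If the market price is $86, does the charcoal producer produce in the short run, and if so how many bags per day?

Strip out fixed cost: VC = 75x - 16x^2 + x^3. Then AVC = 75 - 16x + x^2 and MC = 75 - 32x + 3x^2.
AVC hits its minimum where MC = AVC, at x = 8, giving min AVC = 75 - 16·8 + 8^2 = $11.
Because $86 ≥ $11, revenue can cover variable cost; the firm operates.
P = MC gives -11 - 32x + 3x^2 = 0, with roots -1/3 and 11. Take the larger (rising MC): x* = 11.
Check: AVC at x = 11 is $20 ≤ P, so revenue covers variable cost.
Profit = P·x − TC = 86·11 − 732 = $214.

Produce at x = 11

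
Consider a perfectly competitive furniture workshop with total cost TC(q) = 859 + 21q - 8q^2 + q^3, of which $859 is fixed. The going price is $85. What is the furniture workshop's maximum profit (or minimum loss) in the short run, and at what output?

Profit = -$347 at q = 8

AVC = 21 - 8q + q^2; min AVC = $5 at q = 4. Since P = $85 ≥ min AVC, the firm produces.
With MC = 21 - 16q + 3q^2, P = MC on the upward-sloping part at q* = 8.
TR = 85·8 = 680. TC = 859 + 168 = 1027. Profit = 680 − 1027 = -$347.
Shutting down would mean losing the fixed cost of $859, so operating at a loss of $347 is better by $512.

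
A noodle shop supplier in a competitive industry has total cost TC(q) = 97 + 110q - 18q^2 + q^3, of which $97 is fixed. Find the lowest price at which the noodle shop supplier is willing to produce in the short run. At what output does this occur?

$29 per unit, at q = 9

The shutdown price is the minimum of AVC. VC = 110q - 18q^2 + q^3, so AVC = 110 - 18q + q^2.
At the minimum of AVC, MC = AVC. MC = 110 - 36q + 3q^2; setting MC = AVC gives 2q^2 - 18q = 0, so q = 9. min AVC = 29.
For P < $29 the firm produces nothing.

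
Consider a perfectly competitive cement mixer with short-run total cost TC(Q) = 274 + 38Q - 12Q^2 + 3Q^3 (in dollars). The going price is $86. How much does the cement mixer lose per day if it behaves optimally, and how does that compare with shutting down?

AVC = 38 - 12Q + 3Q^2; min AVC = $26 at Q = 2. Since P = $86 ≥ min AVC, the firm produces.
With MC = 38 - 24Q + 9Q^2, P = MC on the upward-sloping part at Q* = 4.
TR = 86·4 = 344. TC = 274 + 152 = 426. Profit = 344 − 426 = -$82.
That loss of $82 beats the $274 the firm would lose by shutting down; producing recovers $192 of fixed cost.

Profit = -$82 at Q = 4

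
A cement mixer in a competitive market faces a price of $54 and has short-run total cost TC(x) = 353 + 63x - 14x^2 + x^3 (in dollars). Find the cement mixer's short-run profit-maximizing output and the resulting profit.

AVC = 63 - 14x + x^2; min AVC = $14 at x = 7. Since P = $54 ≥ min AVC, the firm produces.
With MC = 63 - 28x + 3x^2, P = MC on the upward-sloping part at x* = 9.
TR = 54·9 = 486. TC = 353 + 162 = 515. Profit = 486 − 515 = -$29.
Shutting down would mean losing the fixed cost of $353, so operating at a loss of $29 is better by $324.

Profit = -$29 at x = 9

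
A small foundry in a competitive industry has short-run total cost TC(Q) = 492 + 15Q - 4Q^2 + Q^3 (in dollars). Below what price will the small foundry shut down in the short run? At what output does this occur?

Short-run supply begins at min AVC. From VC = 15Q - 4Q^2 + Q^3, AVC = 15 - 4Q + Q^2.
At the minimum of AVC, MC = AVC. MC = 15 - 8Q + 3Q^2; setting MC = AVC gives 2Q^2 - 4Q = 0, so Q = 2. min AVC = 11.
The firm shuts down for any P below $11.

$11 per unit, at Q = 2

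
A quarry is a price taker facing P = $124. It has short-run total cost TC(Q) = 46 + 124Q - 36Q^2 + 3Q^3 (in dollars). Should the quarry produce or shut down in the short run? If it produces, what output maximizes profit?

Produce at Q = 8

From TC, MC = TC'(Q) = 124 - 72Q + 9Q^2 and AVC = VC/Q = 124 - 36Q + 3Q^2.
AVC is minimized where dAVC/dQ = -36 + 6Q = 0, at Q = 6; min AVC = 124 - 36·6 + 3·6^2 = $16.
P = $124 exceeds min AVC = $16, so the firm stays open.
Set P = MC: 124 = 124 - 72Q + 9Q^2 → -72Q + 9Q^2 = 0. The roots are Q = 0 and Q = 8; the profit-maximizing output is on the rising part of MC, so Q* = 8.
Check: AVC at Q = 8 is $28 ≤ P, so revenue covers variable cost.
Profit = P·Q − TC = 124·8 − 270 = $722.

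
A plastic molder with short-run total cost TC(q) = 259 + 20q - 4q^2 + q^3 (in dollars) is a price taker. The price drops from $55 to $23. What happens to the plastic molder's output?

Output falls from 5 to 3

AVC = 20 - 4q + q^2, minimized at q = 2 where min AVC = $16. MC = 20 - 8q + 3q^2.
At P = $55 ≥ min AVC, set P = MC on the rising branch: q = 5.
At P = $23 ≥ min AVC, set P = MC: q = 3. The firm stays open but cuts output.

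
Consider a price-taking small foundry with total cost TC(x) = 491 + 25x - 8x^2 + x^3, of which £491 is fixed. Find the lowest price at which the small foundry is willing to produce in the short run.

Short-run supply begins at min AVC. From VC = 25x - 8x^2 + x^3, AVC = 25 - 8x + x^2.
At the minimum of AVC, MC = AVC. MC = 25 - 16x + 3x^2; setting MC = AVC gives 2x^2 - 8x = 0, so x = 4. min AVC = 9.
So the shutdown price is £9.

£9 per unit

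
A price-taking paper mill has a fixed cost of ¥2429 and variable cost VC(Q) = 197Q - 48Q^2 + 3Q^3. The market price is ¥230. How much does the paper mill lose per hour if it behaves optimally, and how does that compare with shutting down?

Profit = -¥251 at Q = 11

AVC = 197 - 48Q + 3Q^2 has its minimum ¥5 at Q = 8; price ¥230 clears that bar, so the firm operates.
With MC = 197 - 96Q + 9Q^2, P = MC on the upward-sloping part at Q* = 11.
TR = 230·11 = 2530. TC = 2429 + 352 = 2781. Profit = 2530 − 2781 = -¥251.
By producing, the firm covers all variable cost plus ¥2178 of fixed cost; shutting down would lose the full ¥2429.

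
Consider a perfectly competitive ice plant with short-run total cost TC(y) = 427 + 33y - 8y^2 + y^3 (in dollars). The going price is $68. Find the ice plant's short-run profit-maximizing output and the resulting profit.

Profit = -$133 at y = 7

AVC = 33 - 8y + y^2 has its minimum $17 at y = 4; price $68 clears that bar, so the firm operates.
With MC = 33 - 16y + 3y^2, P = MC on the upward-sloping part at y* = 7.
TR = 68·7 = 476. TC = 427 + 182 = 609. Profit = 476 − 609 = -$133.
Shutting down would mean losing the fixed cost of $427, so operating at a loss of $133 is better by $294.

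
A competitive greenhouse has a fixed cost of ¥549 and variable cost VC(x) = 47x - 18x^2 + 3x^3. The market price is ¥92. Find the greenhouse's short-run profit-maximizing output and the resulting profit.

Profit = -¥249 at x = 5

AVC = 47 - 18x + 3x^2; min AVC = ¥20 at x = 3. Since P = ¥92 ≥ min AVC, the firm produces.
With MC = 47 - 36x + 9x^2, P = MC on the upward-sloping part at x* = 5.
TR = 92·5 = 460. TC = 549 + 160 = 709. Profit = 460 − 709 = -¥249.
That loss of ¥249 beats the ¥549 the firm would lose by shutting down; producing recovers ¥300 of fixed cost.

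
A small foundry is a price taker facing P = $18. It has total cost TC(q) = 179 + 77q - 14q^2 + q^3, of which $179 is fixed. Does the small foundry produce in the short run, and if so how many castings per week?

Strip out fixed cost: VC = 77q - 14q^2 + q^3. Then AVC = 77 - 14q + q^2 and MC = 77 - 28q + 3q^2.
AVC is minimized where dAVC/dq = -14 + 2q = 0, at q = 7; min AVC = 77 - 14·7 + 7^2 = $28.
P = $18 lies below min AVC = $28; no output level covers variable cost.
The firm minimizes its loss by shutting down and losing only its fixed cost of $179.

Shut down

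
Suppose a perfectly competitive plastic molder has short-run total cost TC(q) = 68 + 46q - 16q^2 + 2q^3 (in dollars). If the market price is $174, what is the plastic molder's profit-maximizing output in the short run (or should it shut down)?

From TC, MC = TC'(q) = 46 - 32q + 6q^2 and AVC = VC/q = 46 - 16q + 2q^2.
AVC hits its minimum where MC = AVC, at q = 4, giving min AVC = 46 - 16·4 + 2·4^2 = $14.
P = $174 exceeds min AVC = $14, so the firm stays open.
Set P = MC: 174 = 46 - 32q + 6q^2 → -128 - 32q + 6q^2 = 0. The roots are q = -8/3 and q = 8; the profit-maximizing output is on the rising part of MC, so q* = 8.
Check: AVC at q = 8 is $46 ≤ P, so revenue covers variable cost.
Profit = P·q − TC = 174·8 − 436 = $956.

Produce at q = 8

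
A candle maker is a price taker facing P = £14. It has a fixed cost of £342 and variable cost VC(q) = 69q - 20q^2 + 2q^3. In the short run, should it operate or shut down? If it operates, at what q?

Shut down

From TC, MC = TC'(q) = 69 - 40q + 6q^2 and AVC = VC/q = 69 - 20q + 2q^2.
AVC hits its minimum where MC = AVC, at q = 5, giving min AVC = 69 - 20·5 + 2·5^2 = £19.
P = £14 lies below min AVC = £19; no output level covers variable cost.
Shutting down limits the loss to fixed cost, £342.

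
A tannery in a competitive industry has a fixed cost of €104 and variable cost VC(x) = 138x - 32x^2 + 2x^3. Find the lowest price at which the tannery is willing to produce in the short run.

€10 per unit

The firm shuts down when price falls below the minimum of average variable cost. AVC = VC/x = 138 - 32x + 2x^2.
dAVC/dx = -32 + 4x = 0 gives x = 8. min AVC = 138 - 32·8 + 2·8^2 = 10.
For P < €10 the firm produces nothing.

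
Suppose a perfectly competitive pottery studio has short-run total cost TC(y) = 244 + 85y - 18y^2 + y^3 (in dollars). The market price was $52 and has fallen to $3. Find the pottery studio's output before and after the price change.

Output falls from 11 to 0 (the firm shuts down)

MC = 85 - 36y + 3y^2; the shutdown threshold is min AVC = $4 (at y = 9).
At P = $52 ≥ min AVC, set P = MC on the rising branch: y = 11.
At P = $3 < min AVC = $4, price no longer covers variable cost at any output, so the firm shuts down: y = 0.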